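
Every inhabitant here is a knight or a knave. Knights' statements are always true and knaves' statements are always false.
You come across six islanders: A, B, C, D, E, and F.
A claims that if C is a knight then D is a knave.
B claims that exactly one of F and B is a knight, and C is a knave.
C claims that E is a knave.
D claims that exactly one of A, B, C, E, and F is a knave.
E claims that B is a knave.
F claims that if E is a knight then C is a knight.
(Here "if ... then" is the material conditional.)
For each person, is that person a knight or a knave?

A is a knight, B is a knave, C is a knave, D is a knave, E is a knight, and F is a knave.

A is a knight, so "if C is a knight then D is a knave" must be true — and it is.
B (knave): "exactly one of F and B is a knight, and C is a knave" — False. ✓
C is a knave; "E is a knave" is False, as required.
D is a knave; "exactly one of A, B, C, E, and F is a knave" is False, as required.
E is a knight, and the claim "B is a knave" is indeed true.
F (knave): "if E is a knight then C is a knight" — False. ✓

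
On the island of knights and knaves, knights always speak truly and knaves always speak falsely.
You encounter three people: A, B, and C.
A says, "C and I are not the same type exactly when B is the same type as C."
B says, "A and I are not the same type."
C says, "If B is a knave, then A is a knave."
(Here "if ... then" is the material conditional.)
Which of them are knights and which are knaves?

As a knave, A's statement "C and I are not the same type exactly when B is the same type as C" should be false; it is.
Since B is a knave, "A and I are not the same type" needs to be false, which holds.
As a knight, C's statement "if B is a knave, then A is a knave" should be true; it is.

Knights: C. Knaves: A and B.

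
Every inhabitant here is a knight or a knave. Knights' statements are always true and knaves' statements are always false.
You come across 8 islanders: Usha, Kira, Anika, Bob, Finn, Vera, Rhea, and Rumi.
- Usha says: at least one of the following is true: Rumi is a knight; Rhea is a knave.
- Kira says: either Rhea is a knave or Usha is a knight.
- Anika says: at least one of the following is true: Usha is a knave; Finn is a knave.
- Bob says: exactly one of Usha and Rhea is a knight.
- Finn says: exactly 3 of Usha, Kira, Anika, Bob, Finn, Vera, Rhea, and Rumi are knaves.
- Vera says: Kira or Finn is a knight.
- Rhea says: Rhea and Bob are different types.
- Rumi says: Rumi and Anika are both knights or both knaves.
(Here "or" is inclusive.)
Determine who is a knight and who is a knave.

Knights: Usha, Kira, Anika, Vera, Rhea, and Rumi. Knaves: Bob and Finn.

Usha is a knight, so "at least one of the following is true: Rumi is a knight; Rhea is a knave" must be true — and it is.
Since Kira is a knight, "either Rhea is a knave or Usha is a knight" needs to be true, which holds.
Anika (knight): "at least one of the following is true: Usha is a knave; Finn is a knave" — true. ✓
Bob is a knave, and the claim "exactly one of Usha and Rhea is a knight" is indeed False.
Finn is a knave, so "exactly 3 of Usha, Kira, Anika, Bob, Finn, Vera, Rhea, and Rumi are knaves" must be False — and it is.
Vera is a knight, and the claim "Kira or Finn is a knight" is indeed true.
Rhea is a knight, and the claim "Rhea and Bob are different types" is indeed true.
Rumi (knight): "Rumi and Anika are both knights or both knaves" — true. ✓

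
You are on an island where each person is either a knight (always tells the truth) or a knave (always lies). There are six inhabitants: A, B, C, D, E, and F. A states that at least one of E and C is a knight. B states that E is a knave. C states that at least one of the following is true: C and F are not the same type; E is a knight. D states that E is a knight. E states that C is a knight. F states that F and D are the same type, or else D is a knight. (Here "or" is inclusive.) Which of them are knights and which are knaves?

A is a knight, B is a knave, C is a knight, D is a knight, E is a knight, and F is a knight.

As a knight, A's statement "at least one of E and C is a knight" should be true; it is.
Since B is a knave, "E is a knave" needs to be False, which holds.
C is a knight; "at least one of the following is true: C and F are not the same type; E is a knight" is true, as required.
D is a knight, and the claim "E is a knight" is indeed true.
E is a knight, and the claim "C is a knight" is indeed true.
F is a knight; "F and D are the same type, or else D is a knight" is true, as required.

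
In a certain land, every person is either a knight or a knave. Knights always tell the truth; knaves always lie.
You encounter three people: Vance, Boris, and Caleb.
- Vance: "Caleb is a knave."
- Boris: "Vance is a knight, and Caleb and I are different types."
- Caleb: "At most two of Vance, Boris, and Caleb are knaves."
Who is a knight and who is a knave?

Vance is a knave, Boris is a knave, and Caleb is a knight.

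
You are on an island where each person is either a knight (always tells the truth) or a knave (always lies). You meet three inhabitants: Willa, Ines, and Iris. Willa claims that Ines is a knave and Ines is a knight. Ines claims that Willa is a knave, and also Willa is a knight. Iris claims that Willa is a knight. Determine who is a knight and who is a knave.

Suppose Willa is a knight. Then Willa's statement "Ines is a knave and Ines is a knight" would have to be true. Checking the 4 ways to assign the others, none is consistent with every speaker.
(For instance, with Ines=knave, Iris=knave, Willa's claim "Ines is a knave and Ines is a knight" comes out false where it would need to be true.)
So Willa must be a knave, making "Ines is a knave and Ines is a knight" false. Taking Willa=knave, Ines=knave, Iris=knave, each remaining statement checks out:
  Ines (knave): "Willa is a knave, and also Willa is a knight" — false. ✓
  Iris (knave): "Willa is a knight" — false. ✓
This is the unique consistent assignment.

Willa is a knave, Ines is a knave, and Iris is a knave.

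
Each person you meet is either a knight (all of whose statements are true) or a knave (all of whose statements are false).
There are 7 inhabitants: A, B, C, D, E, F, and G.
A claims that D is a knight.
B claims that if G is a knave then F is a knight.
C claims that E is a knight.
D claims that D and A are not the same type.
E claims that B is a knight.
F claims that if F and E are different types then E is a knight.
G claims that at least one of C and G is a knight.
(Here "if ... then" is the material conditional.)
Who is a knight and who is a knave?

A is a knave, B is a knight, C is a knight, D is a knave, E is a knight, F is a knight, and G is a knight.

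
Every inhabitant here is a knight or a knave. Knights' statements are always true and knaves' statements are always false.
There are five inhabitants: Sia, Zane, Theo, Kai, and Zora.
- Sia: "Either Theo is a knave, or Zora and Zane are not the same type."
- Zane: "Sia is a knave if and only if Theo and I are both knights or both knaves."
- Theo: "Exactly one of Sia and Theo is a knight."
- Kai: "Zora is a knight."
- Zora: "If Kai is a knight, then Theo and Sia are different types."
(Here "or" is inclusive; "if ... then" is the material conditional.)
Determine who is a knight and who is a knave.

Sia is a knave, Zane is a knight, Theo is a knight, Kai is a knight, and Zora is a knight.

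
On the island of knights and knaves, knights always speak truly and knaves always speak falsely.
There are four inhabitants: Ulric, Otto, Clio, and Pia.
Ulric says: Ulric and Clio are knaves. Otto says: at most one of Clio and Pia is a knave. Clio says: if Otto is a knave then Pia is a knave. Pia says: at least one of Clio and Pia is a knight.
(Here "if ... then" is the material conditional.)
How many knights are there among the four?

The unique consistent assignment is Ulric=knave, Otto=knight, Clio=knight, Pia=knight.
That has 3 knights.

3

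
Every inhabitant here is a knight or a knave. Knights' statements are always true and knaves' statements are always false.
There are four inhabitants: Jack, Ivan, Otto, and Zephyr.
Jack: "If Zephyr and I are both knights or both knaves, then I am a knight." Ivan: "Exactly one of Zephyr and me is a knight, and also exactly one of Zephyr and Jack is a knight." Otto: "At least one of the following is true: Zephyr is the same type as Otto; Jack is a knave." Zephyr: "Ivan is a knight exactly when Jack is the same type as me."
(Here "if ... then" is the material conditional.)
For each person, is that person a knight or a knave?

Knights: Otto. Knaves: Jack, Ivan, and Zephyr.

Jack is a knave; "if Zephyr and I are both knights or both knaves, then I am a knight" is False, as required.
Ivan is a knave, and the claim "exactly one of Zephyr and me is a knight, and also exactly one of Zephyr and Jack is a knight" is indeed False.
Otto (knight): "at least one of the following is true: Zephyr is the same type as Otto; Jack is a knave" — True. ✓
Zephyr is a knave; "Ivan is a knight exactly when Jack is the same type as me" is False, as required.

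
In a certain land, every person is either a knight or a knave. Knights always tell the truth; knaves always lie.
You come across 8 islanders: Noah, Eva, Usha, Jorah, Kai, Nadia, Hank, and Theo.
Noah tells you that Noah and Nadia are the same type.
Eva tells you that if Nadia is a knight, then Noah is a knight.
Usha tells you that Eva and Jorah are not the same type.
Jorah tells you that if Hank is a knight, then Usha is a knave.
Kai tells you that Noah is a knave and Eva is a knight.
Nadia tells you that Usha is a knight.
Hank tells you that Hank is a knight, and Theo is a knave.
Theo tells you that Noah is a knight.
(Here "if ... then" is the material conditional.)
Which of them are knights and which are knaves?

Noah is a knave, Eva is a knave, Usha is a knight, Jorah is a knight, Kai is a knave, Nadia is a knight, Hank is a knave, and Theo is a knave.

Noah is a knave, and the claim "Noah and Nadia are the same type" is indeed false.
Eva (knave): "if Nadia is a knight, then Noah is a knight" — false. ✓
As a knight, Usha's statement "Eva and Jorah are not the same type" should be true; it is.
Jorah is a knight, and the claim "if Hank is a knight, then Usha is a knave" is indeed true.
Kai is a knave, so "Noah is a knave and Eva is a knight" must be false — and it is.
Nadia is a knight, and the claim "Usha is a knight" is indeed true.
Hank is a knave, and the claim "Hank is a knight, and Theo is a knave" is indeed false.
Theo (knave): "Noah is a knight" — false. ✓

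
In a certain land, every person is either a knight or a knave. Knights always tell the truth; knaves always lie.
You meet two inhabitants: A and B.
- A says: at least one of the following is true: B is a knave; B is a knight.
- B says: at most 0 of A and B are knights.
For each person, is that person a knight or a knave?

Since A is a knight, "at least one of the following is true: B is a knave; B is a knight" needs to be True, which holds.
B is a knave, so "at most 0 of A and B are knights" must be false — and it is.

A is a knight and B is a knave.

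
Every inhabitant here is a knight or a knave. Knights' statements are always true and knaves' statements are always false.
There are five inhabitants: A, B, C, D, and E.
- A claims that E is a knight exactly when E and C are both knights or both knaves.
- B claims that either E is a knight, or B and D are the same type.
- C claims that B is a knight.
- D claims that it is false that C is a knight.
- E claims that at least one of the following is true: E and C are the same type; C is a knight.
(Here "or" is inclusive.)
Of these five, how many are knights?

The unique consistent assignment is A=knight, B=knight, C=knight, D=knave, E=knight.
That has 4 knights.

4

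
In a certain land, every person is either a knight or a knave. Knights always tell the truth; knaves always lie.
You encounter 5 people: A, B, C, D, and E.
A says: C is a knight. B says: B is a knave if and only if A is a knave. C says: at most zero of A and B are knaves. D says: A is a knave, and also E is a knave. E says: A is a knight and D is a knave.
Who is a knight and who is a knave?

Suppose A is a knave. Then A's statement "C is a knight" would have to be false. Checking the 16 ways to assign the others, none is consistent with every speaker.
(For instance, with B=knight, C=knight, D=knave, E=knight, A's claim "C is a knight" comes out true where it would need to be false.)
So A must be a knight, making "C is a knight" true. Taking A=knight, B=knight, C=knight, D=knave, E=knight, each remaining statement checks out:
  B (knight): "B is a knave if and only if A is a knave" — true. ✓
  C (knight): "at most zero of A and B are knaves" — true. ✓
  D (knave): "A is a knave, and also E is a knave" — false. ✓
  E (knight): "A is a knight and D is a knave" — true. ✓
This is the unique consistent assignment.

A is a knight, B is a knight, C is a knight, D is a knave, and E is a knight.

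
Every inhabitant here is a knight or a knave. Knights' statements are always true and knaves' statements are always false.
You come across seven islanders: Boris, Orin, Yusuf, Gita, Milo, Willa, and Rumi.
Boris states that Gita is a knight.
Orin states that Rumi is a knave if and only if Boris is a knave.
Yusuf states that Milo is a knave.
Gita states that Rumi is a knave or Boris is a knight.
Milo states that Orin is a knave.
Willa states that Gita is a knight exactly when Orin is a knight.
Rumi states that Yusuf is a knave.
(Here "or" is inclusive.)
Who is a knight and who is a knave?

Boris is a knave, Orin is a knave, Yusuf is a knave, Gita is a knave, Milo is a knight, Willa is a knight, and Rumi is a knight.

Boris is a knave, and the claim "Gita is a knight" is indeed false.
Orin is a knave, and the claim "Rumi is a knave if and only if Boris is a knave" is indeed false.
Yusuf is a knave, and the claim "Milo is a knave" is indeed false.
As a knave, Gita's statement "Rumi is a knave or Boris is a knight" should be false; it is.
Milo (knight): "Orin is a knave" — True. ✓
Willa is a knight, and the claim "Gita is a knight exactly when Orin is a knight" is indeed True.
As a knight, Rumi's statement "Yusuf is a knave" should be True; it is.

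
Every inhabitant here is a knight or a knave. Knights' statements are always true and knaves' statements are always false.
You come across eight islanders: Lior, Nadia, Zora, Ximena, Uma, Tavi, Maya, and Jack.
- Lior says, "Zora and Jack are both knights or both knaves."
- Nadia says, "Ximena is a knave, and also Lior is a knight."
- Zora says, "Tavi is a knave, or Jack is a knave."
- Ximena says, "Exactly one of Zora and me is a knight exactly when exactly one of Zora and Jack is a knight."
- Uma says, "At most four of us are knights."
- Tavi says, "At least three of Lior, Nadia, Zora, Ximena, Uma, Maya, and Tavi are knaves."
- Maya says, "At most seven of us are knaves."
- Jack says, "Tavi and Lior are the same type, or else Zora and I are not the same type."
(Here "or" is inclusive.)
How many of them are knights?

4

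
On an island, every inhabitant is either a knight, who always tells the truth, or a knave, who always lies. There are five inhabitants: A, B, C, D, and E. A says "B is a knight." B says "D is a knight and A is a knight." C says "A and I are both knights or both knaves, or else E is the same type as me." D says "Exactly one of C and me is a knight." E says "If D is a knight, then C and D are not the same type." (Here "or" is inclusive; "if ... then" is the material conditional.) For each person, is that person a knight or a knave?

A (knight): "B is a knight" — true. ✓
As a knight, B's statement "D is a knight and A is a knight" should be true; it is.
As a knave, C's statement "A and I are both knights or both knaves, or else E is the same type as me" should be False; it is.
D is a knight, and the claim "exactly one of C and me is a knight" is indeed true.
E is a knight, and the claim "if D is a knight, then C and D are not the same type" is indeed true.

A is a knight, B is a knight, C is a knave, D is a knight, and E is a knight.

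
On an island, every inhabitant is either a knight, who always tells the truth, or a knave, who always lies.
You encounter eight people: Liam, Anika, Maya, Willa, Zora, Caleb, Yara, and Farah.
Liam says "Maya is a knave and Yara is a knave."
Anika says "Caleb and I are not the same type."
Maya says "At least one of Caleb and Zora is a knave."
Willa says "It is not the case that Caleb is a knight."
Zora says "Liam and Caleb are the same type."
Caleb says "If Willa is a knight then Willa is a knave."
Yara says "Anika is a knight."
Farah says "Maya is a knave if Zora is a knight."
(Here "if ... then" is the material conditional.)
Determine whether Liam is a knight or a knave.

Liam is a knave.

Consistent assignments: {Liam=knave, Anika=knight, Maya=knight, Willa=knight, Zora=knight, Caleb=knave, Yara=knight, Farah=knave}; {Liam=knave, Anika=knave, Maya=knight, Willa=knight, Zora=knight, Caleb=knave, Yara=knave, Farah=knave}
In every consistent assignment, Liam is a knave.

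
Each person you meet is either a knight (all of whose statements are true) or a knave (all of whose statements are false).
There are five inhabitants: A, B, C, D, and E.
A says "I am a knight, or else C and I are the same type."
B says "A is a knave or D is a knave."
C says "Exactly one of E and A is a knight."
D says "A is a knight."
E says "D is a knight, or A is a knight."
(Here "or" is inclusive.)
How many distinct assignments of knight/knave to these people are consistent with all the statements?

Consistent assignments:
  A=knight, B=knave, C=knave, D=knight, E=knight

1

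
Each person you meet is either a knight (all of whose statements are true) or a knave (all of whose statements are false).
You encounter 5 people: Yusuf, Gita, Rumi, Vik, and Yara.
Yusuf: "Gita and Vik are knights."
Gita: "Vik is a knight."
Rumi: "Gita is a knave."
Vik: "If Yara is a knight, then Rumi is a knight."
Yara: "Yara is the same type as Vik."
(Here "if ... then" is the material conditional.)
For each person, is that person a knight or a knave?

Yusuf is a knight, Gita is a knight, Rumi is a knave, Vik is a knight, and Yara is a knave.

Suppose Yusuf is a knave. Then Yusuf's statement "Gita and Vik are knights" would have to be false. Checking the 16 ways to assign the others, none is consistent with every speaker.
(For instance, with Gita=knight, Rumi=knave, Vik=knight, Yara=knave, Yusuf's claim "Gita and Vik are knights" comes out true where it would need to be false.)
So Yusuf must be a knight, making "Gita and Vik are knights" true. Taking Yusuf=knight, Gita=knight, Rumi=knave, Vik=knight, Yara=knave, each remaining statement checks out:
  Gita (knight): "Vik is a knight" — true. ✓
  Rumi (knave): "Gita is a knave" — false. ✓
  Vik (knight): "if Yara is a knight, then Rumi is a knight" — true. ✓
  Yara (knave): "Yara is the same type as Vik" — false. ✓
This is the unique consistent assignment.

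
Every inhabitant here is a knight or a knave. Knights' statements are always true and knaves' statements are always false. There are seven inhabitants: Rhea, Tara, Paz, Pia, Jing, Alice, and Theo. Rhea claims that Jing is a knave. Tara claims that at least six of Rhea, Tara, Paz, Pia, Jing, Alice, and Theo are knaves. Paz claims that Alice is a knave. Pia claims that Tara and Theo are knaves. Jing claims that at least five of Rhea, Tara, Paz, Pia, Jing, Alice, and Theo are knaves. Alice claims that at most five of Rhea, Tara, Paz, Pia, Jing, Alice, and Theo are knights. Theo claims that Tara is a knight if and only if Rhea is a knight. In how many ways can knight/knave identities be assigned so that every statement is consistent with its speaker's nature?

Consistent assignments:
  Rhea=knight, Tara=knave, Paz=knave, Pia=knight, Jing=knave, Alice=knight, Theo=knave

1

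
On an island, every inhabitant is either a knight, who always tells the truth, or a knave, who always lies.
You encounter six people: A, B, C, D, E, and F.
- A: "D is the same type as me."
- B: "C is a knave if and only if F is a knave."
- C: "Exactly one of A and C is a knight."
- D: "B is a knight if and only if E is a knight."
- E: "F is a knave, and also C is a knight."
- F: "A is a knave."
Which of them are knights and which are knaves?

A is a knave, B is a knave, C is a knave, D is a knight, E is a knave, and F is a knight.

Since A is a knave, "D is the same type as me" needs to be False, which holds.
B is a knave, and the claim "C is a knave if and only if F is a knave" is indeed False.
C is a knave; "exactly one of A and C is a knight" is False, as required.
Since D is a knight, "B is a knight if and only if E is a knight" needs to be True, which holds.
E is a knave, so "F is a knave, and also C is a knight" must be False — and it is.
Since F is a knight, "A is a knave" needs to be True, which holds.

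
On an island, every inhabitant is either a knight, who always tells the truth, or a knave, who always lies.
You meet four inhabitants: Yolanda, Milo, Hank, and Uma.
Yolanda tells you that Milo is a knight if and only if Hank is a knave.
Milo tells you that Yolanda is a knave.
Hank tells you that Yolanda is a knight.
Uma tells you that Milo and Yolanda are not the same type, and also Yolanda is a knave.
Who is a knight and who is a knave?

Knights: Yolanda and Hank. Knaves: Milo and Uma.

Since Yolanda is a knight, "Milo is a knight if and only if Hank is a knave" needs to be True, which holds.
Since Milo is a knave, "Yolanda is a knave" needs to be false, which holds.
Hank is a knight, so "Yolanda is a knight" must be True — and it is.
Uma is a knave, so "Milo and Yolanda are not the same type, and also Yolanda is a knave" must be false — and it is.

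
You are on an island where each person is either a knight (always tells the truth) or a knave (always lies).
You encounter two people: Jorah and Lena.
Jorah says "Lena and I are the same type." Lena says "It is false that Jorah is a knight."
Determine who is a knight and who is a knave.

Jorah is a knave, so "Lena and I are the same type" must be false — and it is.
As a knight, Lena's statement "it is false that Jorah is a knight" should be true; it is.

Jorah is a knave and Lena is a knight.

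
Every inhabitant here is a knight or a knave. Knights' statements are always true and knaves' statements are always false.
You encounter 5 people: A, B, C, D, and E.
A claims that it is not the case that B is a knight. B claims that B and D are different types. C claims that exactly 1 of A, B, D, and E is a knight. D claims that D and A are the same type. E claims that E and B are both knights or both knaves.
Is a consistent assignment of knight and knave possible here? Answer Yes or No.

No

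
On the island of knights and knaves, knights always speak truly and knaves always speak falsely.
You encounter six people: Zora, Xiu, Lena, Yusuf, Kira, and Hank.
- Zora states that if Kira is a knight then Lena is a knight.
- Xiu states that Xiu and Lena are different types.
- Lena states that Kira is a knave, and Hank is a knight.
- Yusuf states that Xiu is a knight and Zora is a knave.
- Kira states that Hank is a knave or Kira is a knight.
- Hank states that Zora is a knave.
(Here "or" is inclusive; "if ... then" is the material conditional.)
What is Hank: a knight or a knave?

Hank is a knight.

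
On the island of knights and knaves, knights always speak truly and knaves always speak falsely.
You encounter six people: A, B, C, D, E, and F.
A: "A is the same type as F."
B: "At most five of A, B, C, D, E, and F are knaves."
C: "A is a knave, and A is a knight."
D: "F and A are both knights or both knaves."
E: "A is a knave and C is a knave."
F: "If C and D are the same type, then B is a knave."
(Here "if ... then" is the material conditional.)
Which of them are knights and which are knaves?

Knights: A, B, D, and F. Knaves: C and E.

A is a knight, so "A is the same type as F" must be true — and it is.
B (knight): "at most five of A, B, C, D, E, and F are knaves" — true. ✓
C is a knave, so "A is a knave, and A is a knight" must be False — and it is.
As a knight, D's statement "F and A are both knights or both knaves" should be true; it is.
E is a knave, so "A is a knave and C is a knave" must be False — and it is.
F is a knight, so "if C and D are the same type, then B is a knave" must be true — and it is.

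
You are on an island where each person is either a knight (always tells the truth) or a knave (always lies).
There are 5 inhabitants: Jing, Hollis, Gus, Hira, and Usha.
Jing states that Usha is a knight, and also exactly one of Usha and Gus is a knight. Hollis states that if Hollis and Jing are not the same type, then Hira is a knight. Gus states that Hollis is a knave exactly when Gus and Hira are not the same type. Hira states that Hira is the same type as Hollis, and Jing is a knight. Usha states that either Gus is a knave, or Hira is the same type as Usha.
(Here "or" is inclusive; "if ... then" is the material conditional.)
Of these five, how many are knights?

4

The unique consistent assignment is Jing=knight, Hollis=knight, Gus=knave, Hira=knight, Usha=knight.
That has 4 knights.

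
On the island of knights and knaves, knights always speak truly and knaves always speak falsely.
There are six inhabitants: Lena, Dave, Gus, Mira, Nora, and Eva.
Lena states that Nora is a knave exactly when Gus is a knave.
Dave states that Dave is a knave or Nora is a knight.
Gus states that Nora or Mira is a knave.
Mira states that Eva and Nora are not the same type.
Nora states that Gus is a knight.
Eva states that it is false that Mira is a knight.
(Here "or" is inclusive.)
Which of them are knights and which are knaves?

Lena is a knight, Dave is a knight, Gus is a knight, Mira is a knave, Nora is a knight, and Eva is a knight.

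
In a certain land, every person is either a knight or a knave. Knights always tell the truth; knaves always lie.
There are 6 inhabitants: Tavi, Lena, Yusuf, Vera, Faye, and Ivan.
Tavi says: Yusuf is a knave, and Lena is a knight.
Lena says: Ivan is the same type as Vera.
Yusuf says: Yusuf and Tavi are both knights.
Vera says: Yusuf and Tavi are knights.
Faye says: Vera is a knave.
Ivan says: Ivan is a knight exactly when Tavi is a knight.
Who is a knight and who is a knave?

Tavi is a knight, Lena is a knight, Yusuf is a knave, Vera is a knave, Faye is a knight, and Ivan is a knave.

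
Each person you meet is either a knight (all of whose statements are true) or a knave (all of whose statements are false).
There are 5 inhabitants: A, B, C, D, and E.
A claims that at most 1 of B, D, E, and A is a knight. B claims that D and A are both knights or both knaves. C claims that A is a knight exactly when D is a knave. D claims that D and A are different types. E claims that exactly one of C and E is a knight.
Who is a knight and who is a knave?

Knights: B and E. Knaves: A, C, and D.

A (knave): "at most 1 of B, D, E, and A is a knight" — False. ✓
Since B is a knight, "D and A are both knights or both knaves" needs to be true, which holds.
C is a knave; "A is a knight exactly when D is a knave" is False, as required.
D is a knave, so "D and A are different types" must be False — and it is.
E (knight): "exactly one of C and E is a knight" — true. ✓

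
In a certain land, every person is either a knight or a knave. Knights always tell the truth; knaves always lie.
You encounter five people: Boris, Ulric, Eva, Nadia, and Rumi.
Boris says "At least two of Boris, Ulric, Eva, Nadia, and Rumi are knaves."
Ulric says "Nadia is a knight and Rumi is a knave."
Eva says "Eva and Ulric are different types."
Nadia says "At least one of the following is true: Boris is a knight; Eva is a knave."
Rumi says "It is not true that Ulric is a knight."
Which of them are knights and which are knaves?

Boris is a knight, Ulric is a knave, Eva is a knave, Nadia is a knight, and Rumi is a knight.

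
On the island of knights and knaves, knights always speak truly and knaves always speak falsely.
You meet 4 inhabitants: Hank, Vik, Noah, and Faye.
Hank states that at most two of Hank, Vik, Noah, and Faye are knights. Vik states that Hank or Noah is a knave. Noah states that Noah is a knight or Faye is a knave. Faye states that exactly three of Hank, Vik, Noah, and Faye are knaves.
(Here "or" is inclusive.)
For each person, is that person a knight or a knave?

Hank is a knight, and the claim "at most two of Hank, Vik, Noah, and Faye are knights" is indeed true.
Since Vik is a knave, "Hank or Noah is a knave" needs to be false, which holds.
Noah is a knight, so "Noah is a knight or Faye is a knave" must be true — and it is.
Faye is a knave, so "exactly three of Hank, Vik, Noah, and Faye are knaves" must be false — and it is.

Hank is a knight, Vik is a knave, Noah is a knight, and Faye is a knave.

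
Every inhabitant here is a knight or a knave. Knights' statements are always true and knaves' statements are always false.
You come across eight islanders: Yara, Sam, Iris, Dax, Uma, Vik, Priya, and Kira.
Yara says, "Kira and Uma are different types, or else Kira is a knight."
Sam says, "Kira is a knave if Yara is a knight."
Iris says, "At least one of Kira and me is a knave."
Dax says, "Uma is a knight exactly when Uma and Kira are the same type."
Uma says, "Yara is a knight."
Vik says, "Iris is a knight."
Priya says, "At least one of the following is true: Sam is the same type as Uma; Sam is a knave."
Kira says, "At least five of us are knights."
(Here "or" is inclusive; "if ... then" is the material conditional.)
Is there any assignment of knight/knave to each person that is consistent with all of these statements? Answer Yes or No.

Yes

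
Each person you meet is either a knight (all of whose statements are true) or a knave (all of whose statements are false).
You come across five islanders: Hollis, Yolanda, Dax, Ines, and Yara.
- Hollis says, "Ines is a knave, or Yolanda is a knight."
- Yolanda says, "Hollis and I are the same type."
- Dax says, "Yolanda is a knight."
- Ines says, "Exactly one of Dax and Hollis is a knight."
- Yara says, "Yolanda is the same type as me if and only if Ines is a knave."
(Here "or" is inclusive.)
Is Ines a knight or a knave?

Ines is a knave.

Consistent assignments: {Hollis=knight, Yolanda=knight, Dax=knight, Ines=knave, Yara=knight}; {Hollis=knight, Yolanda=knight, Dax=knight, Ines=knave, Yara=knave}
In every consistent assignment, Ines is a knave.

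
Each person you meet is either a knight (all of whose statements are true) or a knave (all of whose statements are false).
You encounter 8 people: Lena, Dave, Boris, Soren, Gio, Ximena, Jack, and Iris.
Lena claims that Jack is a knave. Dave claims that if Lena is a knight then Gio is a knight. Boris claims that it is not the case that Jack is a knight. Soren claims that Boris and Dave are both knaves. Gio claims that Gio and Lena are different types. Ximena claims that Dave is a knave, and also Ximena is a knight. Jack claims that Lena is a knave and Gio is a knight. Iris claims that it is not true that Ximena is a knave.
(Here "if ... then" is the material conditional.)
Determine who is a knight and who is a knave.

Knights: Dave, Gio, and Jack. Knaves: Lena, Boris, Soren, Ximena, and Iris.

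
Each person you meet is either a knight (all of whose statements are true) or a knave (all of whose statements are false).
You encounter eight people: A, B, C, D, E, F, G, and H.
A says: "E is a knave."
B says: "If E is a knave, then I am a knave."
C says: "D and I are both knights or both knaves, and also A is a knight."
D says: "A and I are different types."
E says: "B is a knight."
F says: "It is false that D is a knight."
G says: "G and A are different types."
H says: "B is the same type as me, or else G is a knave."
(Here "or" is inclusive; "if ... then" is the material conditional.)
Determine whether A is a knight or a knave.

A is a knave.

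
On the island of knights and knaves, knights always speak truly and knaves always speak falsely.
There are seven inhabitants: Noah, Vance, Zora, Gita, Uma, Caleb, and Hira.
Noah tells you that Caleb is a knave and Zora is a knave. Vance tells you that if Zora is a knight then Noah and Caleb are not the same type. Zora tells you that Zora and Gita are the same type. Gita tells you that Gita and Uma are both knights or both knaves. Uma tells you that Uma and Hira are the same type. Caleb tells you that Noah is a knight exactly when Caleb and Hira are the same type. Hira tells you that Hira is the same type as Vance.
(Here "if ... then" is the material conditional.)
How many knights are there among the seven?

5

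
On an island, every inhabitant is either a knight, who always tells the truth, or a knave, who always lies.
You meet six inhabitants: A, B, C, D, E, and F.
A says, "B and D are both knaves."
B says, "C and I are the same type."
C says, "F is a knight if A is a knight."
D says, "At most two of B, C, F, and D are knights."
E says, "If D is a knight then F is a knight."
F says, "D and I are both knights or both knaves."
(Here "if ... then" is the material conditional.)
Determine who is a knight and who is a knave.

A (knave): "B and D are both knaves" — false. ✓
B is a knave, and the claim "C and I are the same type" is indeed false.
C is a knight, so "F is a knight if A is a knight" must be True — and it is.
Since D is a knight, "at most two of B, C, F, and D are knights" needs to be True, which holds.
E is a knave, so "if D is a knight then F is a knight" must be false — and it is.
Since F is a knave, "D and I are both knights or both knaves" needs to be false, which holds.

Knights: C and D. Knaves: A, B, E, and F.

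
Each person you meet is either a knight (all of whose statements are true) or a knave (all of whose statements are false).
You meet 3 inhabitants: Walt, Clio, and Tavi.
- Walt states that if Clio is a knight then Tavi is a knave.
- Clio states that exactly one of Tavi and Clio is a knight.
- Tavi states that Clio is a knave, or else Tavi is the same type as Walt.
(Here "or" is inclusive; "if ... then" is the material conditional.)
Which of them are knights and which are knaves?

Walt is a knight; "if Clio is a knight then Tavi is a knave" is true, as required.
Clio is a knight, and the claim "exactly one of Tavi and Clio is a knight" is indeed true.
Since Tavi is a knave, "Clio is a knave, or else Tavi is the same type as Walt" needs to be false, which holds.

Knights: Walt and Clio. Knaves: Tavi.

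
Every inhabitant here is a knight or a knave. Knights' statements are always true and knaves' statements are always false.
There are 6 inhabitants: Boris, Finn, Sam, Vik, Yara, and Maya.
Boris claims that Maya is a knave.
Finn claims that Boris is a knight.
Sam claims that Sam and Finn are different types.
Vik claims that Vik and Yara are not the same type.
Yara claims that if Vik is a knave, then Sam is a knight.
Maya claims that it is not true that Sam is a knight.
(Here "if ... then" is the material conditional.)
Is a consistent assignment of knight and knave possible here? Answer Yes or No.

One consistent assignment: Boris=knave, Finn=knave, Sam=knave, Vik=knave, Yara=knave, Maya=knight.

Yes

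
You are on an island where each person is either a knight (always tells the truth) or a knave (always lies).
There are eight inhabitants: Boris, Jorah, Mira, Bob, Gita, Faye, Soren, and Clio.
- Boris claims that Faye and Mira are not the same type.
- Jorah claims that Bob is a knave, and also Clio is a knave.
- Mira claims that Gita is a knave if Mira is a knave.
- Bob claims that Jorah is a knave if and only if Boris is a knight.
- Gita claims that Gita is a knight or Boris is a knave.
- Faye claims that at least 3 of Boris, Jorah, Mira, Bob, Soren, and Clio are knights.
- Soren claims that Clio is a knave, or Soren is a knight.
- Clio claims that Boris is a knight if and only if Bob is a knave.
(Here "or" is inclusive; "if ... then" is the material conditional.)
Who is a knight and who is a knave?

Knights: Boris, Bob, Gita, Faye, and Soren. Knaves: Jorah, Mira, and Clio.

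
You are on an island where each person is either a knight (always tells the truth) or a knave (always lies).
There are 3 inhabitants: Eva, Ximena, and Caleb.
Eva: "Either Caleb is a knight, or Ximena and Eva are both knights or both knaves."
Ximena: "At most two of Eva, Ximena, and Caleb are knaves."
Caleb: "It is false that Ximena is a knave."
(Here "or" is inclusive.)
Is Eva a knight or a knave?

Consistent assignments: {Eva=knight, Ximena=knight, Caleb=knight}
In every consistent assignment, Eva is a knight.

Eva is a knight.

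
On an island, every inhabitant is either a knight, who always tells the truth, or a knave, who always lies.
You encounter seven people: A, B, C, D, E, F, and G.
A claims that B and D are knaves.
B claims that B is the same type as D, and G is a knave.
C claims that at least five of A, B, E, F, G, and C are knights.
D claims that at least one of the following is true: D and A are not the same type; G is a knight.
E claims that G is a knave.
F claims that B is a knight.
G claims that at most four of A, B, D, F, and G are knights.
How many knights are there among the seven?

2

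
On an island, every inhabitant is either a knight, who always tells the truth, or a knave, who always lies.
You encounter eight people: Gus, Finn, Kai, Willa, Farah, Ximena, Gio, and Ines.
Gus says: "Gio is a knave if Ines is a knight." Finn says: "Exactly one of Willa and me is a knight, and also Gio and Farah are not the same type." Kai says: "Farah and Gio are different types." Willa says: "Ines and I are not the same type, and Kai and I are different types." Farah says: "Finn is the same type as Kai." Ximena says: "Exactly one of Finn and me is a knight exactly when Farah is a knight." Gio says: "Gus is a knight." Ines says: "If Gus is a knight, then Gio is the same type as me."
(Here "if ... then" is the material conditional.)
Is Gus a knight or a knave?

Gus is a knight.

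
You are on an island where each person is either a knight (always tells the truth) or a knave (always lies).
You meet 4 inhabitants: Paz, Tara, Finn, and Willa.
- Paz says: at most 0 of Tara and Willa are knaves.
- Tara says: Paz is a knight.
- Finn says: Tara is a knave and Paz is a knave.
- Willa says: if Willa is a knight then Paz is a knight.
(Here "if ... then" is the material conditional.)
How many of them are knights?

3

The unique consistent assignment is Paz=knight, Tara=knight, Finn=knave, Willa=knight.
That has 3 knights.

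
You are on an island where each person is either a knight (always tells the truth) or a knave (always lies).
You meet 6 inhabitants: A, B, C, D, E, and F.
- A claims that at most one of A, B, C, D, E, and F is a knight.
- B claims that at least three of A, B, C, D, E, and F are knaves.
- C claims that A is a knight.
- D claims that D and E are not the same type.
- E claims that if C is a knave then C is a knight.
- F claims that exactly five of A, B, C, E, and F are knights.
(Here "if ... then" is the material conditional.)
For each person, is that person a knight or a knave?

Knights: B and D. Knaves: A, C, E, and F.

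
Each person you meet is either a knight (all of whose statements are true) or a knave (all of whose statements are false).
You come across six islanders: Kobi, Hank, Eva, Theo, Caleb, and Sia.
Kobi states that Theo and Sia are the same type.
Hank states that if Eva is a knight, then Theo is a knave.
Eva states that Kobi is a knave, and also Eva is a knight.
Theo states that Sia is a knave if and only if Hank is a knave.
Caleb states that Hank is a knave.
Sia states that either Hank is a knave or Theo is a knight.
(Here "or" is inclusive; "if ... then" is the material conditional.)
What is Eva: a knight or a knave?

Eva is a knave.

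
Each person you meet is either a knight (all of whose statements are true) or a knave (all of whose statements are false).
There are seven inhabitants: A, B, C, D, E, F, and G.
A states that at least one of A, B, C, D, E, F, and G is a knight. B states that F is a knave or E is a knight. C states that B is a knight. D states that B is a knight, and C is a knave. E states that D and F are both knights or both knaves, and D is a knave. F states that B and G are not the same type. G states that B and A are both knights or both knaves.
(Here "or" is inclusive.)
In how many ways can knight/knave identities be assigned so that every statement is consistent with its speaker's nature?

1

Consistent assignments:
  A=knight, B=knight, C=knight, D=knave, E=knight, F=knave, G=knight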